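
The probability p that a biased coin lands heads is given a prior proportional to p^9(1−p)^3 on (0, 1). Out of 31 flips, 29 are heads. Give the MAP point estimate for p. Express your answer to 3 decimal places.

The prior density ∝ p^9(1−p)^3 is the kernel of Beta(10, 4).
Data: 29 successes in 31 trials. The binomial likelihood contributes p^29(1−p)^2, so the posterior is Beta(10+29, 4+2) = Beta(39, 6).
For Beta(a, b) with a, b > 1 the mode is (a−1)/(a+b−2) = 38/43 ≈ 0.884.

p̂_MAP = 0.884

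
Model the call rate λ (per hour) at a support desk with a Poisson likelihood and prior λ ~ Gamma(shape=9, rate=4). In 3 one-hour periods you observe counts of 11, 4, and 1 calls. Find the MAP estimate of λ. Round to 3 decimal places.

Σxᵢ = 11+4+1 = 16, with n = 3.
Posterior ∝ λ^8e^(−4λ) · λ^16e^(−3λ) = λ^24e^(−7λ), i.e. Gamma(shape=25, rate=7).
The mode of a Gamma(a, b) with a ≥ 1 (shape–rate) is (a−1)/b = 24/7 ≈ 3.429.

λ̂_MAP = 3.429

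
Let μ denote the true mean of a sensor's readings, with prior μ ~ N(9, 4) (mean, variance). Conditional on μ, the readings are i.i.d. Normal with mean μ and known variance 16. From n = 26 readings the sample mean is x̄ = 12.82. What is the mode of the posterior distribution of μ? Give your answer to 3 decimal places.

n = 26, x̄ = 12.82.
For a Normal prior and Normal likelihood with known variance, the posterior is Normal; its mode equals its mean, the precision-weighted average.
Prior precision 1/σ₀² = 1/4 = 0.25; data precision n/σ² = 26/16 = 1.625.
μ̂ = (0.25·9 + 1.625·12.82) / (0.25 + 1.625) = 23.0825/1.875 = 9233/750 ≈ 12.311.

μ̂_MAP = 12.311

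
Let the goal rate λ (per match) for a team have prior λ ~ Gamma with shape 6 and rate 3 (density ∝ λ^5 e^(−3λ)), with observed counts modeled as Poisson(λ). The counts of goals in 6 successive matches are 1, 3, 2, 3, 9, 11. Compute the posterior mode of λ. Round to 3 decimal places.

λ̂_MAP = 3.778

Σxᵢ = 1+3+2+3+9+11 = 29, with n = 6.
Posterior ∝ λ^5e^(−3λ) · λ^29e^(−6λ) = λ^34e^(−9λ), i.e. Gamma(shape=35, rate=9).
The mode of a Gamma(a, b) with a ≥ 1 (shape–rate) is (a−1)/b = 34/9 ≈ 3.778.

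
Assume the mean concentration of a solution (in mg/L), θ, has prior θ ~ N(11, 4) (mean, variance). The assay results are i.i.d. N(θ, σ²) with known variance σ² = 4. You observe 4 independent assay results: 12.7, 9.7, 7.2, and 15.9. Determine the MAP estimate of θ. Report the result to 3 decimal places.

n = 4; x̄ = (12.7 + 9.7 + 7.2 + 15.9)/4 = 45.5/4 = 11.375.
For a Normal prior and Normal likelihood with known variance, the posterior is Normal; its mode equals its mean, the precision-weighted average.
Prior precision 1/σ₀² = 1/4 = 0.25; data precision n/σ² = 4/4 = 1.
θ̂ = (0.25·11 + 1·11.375) / (0.25 + 1) = 14.125/1.25 = 11.300.

θ̂_MAP = 11.300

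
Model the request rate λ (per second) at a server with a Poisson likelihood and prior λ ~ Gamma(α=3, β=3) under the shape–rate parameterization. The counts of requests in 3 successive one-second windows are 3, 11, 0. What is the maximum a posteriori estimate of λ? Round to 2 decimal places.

Σxᵢ = 3+11+0 = 14, with n = 3.
Posterior ∝ λ^2e^(−3λ) · λ^14e^(−3λ) = λ^16e^(−6λ), i.e. Gamma(shape=17, rate=6).
The mode of a Gamma(a, b) with a ≥ 1 (shape–rate) is (a−1)/b = 16/6 ≈ 2.67.

λ̂_MAP = 2.67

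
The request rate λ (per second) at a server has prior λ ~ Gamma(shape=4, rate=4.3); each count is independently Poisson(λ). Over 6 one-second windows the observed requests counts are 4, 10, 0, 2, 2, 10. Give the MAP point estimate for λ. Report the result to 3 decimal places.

λ̂_MAP = 3.010

Σxᵢ = 4+10+0+2+2+10 = 28, with n = 6.
Posterior ∝ λ^3e^(−4.3λ) · λ^28e^(−6λ) = λ^31e^(−10.3λ), i.e. Gamma(shape=32, rate=10.3).
The mode of a Gamma(a, b) with a ≥ 1 (shape–rate) is (a−1)/b = 31/10.3 ≈ 3.010.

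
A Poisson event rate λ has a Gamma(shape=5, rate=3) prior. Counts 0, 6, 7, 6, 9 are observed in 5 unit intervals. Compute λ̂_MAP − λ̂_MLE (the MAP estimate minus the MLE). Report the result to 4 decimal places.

MAP − MLE = -1.6000

Σxᵢ = 28. Posterior is Gamma(33, 8); MAP = (33−1)/8 = 32/8 ≈ 4.00000.
MLE = x̄ = 28/5 ≈ 5.60000.
Difference = 32/8 − 28/5 = -8/5 ≈ -1.6000.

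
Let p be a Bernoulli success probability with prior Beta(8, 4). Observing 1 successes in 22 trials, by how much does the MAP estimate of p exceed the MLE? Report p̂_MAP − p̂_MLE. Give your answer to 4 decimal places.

MAP − MLE = 0.2045

Posterior is Beta(9, 25); MAP = (9−1)/(34−2) = 8/32 ≈ 0.25000.
MLE ignores the prior: p̂_MLE = k/n = 1/22 ≈ 0.04545.
Difference = 8/32 − 1/22 = 9/44 ≈ 0.2045.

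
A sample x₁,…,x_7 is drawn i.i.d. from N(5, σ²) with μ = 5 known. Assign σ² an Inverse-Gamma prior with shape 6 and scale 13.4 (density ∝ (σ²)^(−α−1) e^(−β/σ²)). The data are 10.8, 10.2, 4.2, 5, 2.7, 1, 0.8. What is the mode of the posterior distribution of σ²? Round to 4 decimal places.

σ̂²_MAP = 6.0500

Sum of squared deviations about the known mean: SS = (10.8−5)² + (10.2−5)² + (4.2−5)² + (5−5)² + (2.7−5)² + (1−5)² + (0.8−5)² = 100.25.
The Normal likelihood contributes (σ²)^(−n/2) exp(−SS/(2σ²)), so the posterior is Inverse-Gamma(α + n/2, β + SS/2) = Inverse-Gamma(9.5, 63.525).
The mode of Inverse-Gamma(a, b) is b/(a+1) = 63.525/10.5 ≈ 6.0500.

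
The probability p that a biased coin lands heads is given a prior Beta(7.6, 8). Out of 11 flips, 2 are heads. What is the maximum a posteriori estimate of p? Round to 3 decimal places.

Prior: Beta(7.6, 8).
Data: 2 successes in 11 trials. The binomial likelihood contributes p^2(1−p)^9, so the posterior is Beta(7.6+2, 8+9) = Beta(9.6, 17).
For Beta(a, b) with a, b > 1 the mode is (a−1)/(a+b−2) = 8.6/24.6 ≈ 0.350.

p̂_MAP = 0.350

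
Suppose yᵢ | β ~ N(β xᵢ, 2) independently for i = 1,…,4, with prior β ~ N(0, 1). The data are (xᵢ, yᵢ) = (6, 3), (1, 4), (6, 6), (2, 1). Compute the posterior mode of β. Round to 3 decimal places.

log p(β | y) = −Σ(yᵢ − βxᵢ)²/(2·2) − β²/(2·1) + const.
Setting the derivative to zero: Σxᵢ(yᵢ − βxᵢ)/2 − β/1 = 0, so β = Σxᵢyᵢ / (Σxᵢ² + σ²/τ²).
Σxᵢyᵢ = 6·3 + 1·4 + 6·6 + 2·1 = 60; Σxᵢ² = 77; σ²/τ² = 2.
β̂_MAP = 60 / (77 + 2) = 60/79 ≈ 0.759.

β̂_MAP = 0.759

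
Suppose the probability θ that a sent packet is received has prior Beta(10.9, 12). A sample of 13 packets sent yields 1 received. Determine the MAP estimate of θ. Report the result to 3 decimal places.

θ̂_MAP = 0.322

Prior: Beta(10.9, 12).
Data: 1 success in 13 trials. The binomial likelihood contributes θ(1−θ)^12, so the posterior is Beta(10.9+1, 12+12) = Beta(11.9, 24).
For Beta(a, b) with a, b > 1 the mode is (a−1)/(a+b−2) = 10.9/33.9 ≈ 0.322.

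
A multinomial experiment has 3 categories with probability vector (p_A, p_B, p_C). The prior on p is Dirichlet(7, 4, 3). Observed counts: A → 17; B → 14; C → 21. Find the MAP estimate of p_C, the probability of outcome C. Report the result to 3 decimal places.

The posterior is Dirichlet(αᵢ + nᵢ) = Dirichlet(24, 18, 24).
For a Dirichlet(a₁,…,a_K) with all aᵢ > 1, the mode has j-th component (aⱼ − 1)/(Σaᵢ − K).
Here Σaᵢ = 66 and K = 3, so p_C = (24 − 1)/(66 − 3) = 23/63 ≈ 0.365.

MAP estimate of p_C = 0.365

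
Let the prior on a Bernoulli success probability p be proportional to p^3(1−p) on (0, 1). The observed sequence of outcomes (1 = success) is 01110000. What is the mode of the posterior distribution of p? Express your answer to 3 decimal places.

The prior density ∝ p^3(1−p)^1 is the kernel of Beta(4, 2).
Data: 3 successes in 8 trials (from the sequence). The binomial likelihood contributes p^3(1−p)^5, so the posterior is Beta(4+3, 2+5) = Beta(7, 7).
For Beta(a, b) with a, b > 1 the mode is (a−1)/(a+b−2) = 6/12 ≈ 0.500.

p̂_MAP = 0.500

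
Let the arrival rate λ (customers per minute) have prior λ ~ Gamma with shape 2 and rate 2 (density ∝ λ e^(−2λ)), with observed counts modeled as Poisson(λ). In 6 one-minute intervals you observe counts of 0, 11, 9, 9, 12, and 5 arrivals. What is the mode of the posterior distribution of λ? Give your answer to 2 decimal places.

Σxᵢ = 0+11+9+9+12+5 = 46, with n = 6.
Posterior ∝ λe^(−2λ) · λ^46e^(−6λ) = λ^47e^(−8λ), i.e. Gamma(shape=48, rate=8).
The mode of a Gamma(a, b) with a ≥ 1 (shape–rate) is (a−1)/b = 47/8 ≈ 5.88.

λ̂_MAP = 5.88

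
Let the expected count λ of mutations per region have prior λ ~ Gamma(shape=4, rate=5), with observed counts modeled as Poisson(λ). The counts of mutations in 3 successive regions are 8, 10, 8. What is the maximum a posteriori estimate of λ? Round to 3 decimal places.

Σxᵢ = 8+10+8 = 26, with n = 3.
Posterior ∝ λ^3e^(−5λ) · λ^26e^(−3λ) = λ^29e^(−8λ), i.e. Gamma(shape=30, rate=8).
The mode of a Gamma(a, b) with a ≥ 1 (shape–rate) is (a−1)/b = 29/8 ≈ 3.625.

λ̂_MAP = 3.625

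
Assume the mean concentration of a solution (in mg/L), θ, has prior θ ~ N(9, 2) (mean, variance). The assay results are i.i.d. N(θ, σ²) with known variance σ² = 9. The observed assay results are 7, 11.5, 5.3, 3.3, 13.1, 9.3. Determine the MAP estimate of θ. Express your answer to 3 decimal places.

n = 6; x̄ = (7 + 11.5 + 5.3 + 3.3 + 13.1 + 9.3)/6 = 49.5/6 = 8.25.
For a Normal prior and Normal likelihood with known variance, the posterior is Normal; its mode equals its mean, the precision-weighted average.
Prior precision 1/σ₀² = 1/2 = 0.5; data precision n/σ² = 6/9 = 2/3.
θ̂ = (0.5·9 + (2/3)·8.25) / (0.5 + 2/3) = 10/(7/6) = 60/7 ≈ 8.571.

θ̂_MAP = 8.571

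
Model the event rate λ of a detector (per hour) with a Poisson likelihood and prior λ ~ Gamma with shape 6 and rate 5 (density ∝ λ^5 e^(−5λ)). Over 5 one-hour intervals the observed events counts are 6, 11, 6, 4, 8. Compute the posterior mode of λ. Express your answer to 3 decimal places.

λ̂_MAP = 4.000

Σxᵢ = 6+11+6+4+8 = 35, with n = 5.
Posterior ∝ λ^5e^(−5λ) · λ^35e^(−5λ) = λ^40e^(−10λ), i.e. Gamma(shape=41, rate=10).
The mode of a Gamma(a, b) with a ≥ 1 (shape–rate) is (a−1)/b = 40/10 ≈ 4.000.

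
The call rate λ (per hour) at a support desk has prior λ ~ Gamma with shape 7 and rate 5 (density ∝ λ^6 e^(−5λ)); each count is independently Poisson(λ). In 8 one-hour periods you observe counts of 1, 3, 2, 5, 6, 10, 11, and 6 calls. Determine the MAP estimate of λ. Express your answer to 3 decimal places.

λ̂_MAP = 3.846

Σxᵢ = 1+3+2+5+6+10+11+6 = 44, with n = 8.
Posterior ∝ λ^6e^(−5λ) · λ^44e^(−8λ) = λ^50e^(−13λ), i.e. Gamma(shape=51, rate=13).
The mode of a Gamma(a, b) with a ≥ 1 (shape–rate) is (a−1)/b = 50/13 ≈ 3.846.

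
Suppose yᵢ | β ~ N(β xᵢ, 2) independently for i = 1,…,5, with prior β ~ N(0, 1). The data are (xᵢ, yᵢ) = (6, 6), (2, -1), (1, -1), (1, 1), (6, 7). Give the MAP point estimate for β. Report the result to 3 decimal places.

log p(β | y) = −Σ(yᵢ − βxᵢ)²/(2·2) − β²/(2·1) + const.
Setting the derivative to zero: Σxᵢ(yᵢ − βxᵢ)/2 − β/1 = 0, so β = Σxᵢyᵢ / (Σxᵢ² + σ²/τ²).
Σxᵢyᵢ = 6·6 + 2·(-1) + 1·(-1) + 1·1 + 6·7 = 76; Σxᵢ² = 78; σ²/τ² = 2.
β̂_MAP = 76 / (78 + 2) = 76/80 ≈ 0.950.

β̂_MAP = 0.950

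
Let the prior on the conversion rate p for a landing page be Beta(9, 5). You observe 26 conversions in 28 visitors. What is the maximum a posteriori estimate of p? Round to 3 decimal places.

p̂_MAP = 0.850

Prior: Beta(9, 5).
Data: 26 successes in 28 trials. The binomial likelihood contributes p^26(1−p)^2, so the posterior is Beta(9+26, 5+2) = Beta(35, 7).
For Beta(a, b) with a, b > 1 the mode is (a−1)/(a+b−2) = 34/40 ≈ 0.850.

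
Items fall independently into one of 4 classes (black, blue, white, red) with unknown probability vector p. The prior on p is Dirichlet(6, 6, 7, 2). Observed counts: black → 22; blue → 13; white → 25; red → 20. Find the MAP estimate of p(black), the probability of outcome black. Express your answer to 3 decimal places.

MAP estimate of p(black) = 0.278

The posterior is Dirichlet(αᵢ + nᵢ) = Dirichlet(28, 19, 32, 22).
For a Dirichlet(a₁,…,a_K) with all aᵢ > 1, the mode has j-th component (aⱼ − 1)/(Σaᵢ − K).
Here Σaᵢ = 101 and K = 4, so p(black) = (28 − 1)/(101 − 4) = 27/97 ≈ 0.278.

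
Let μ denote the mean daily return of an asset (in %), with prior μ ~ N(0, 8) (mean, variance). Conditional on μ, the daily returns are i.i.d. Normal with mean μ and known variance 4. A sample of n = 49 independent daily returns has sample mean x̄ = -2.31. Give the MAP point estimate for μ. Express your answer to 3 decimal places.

μ̂_MAP = -2.287

n = 49, x̄ = -2.31.
For a Normal prior and Normal likelihood with known variance, the posterior is Normal; its mode equals its mean, the precision-weighted average.
Prior precision 1/σ₀² = 1/8 = 0.125; data precision n/σ² = 49/4 = 12.25.
μ̂ = (0.125·0 + 12.25·(-2.31)) / (0.125 + 12.25) = (-28.2975)/12.375 = -343/150 ≈ -2.287.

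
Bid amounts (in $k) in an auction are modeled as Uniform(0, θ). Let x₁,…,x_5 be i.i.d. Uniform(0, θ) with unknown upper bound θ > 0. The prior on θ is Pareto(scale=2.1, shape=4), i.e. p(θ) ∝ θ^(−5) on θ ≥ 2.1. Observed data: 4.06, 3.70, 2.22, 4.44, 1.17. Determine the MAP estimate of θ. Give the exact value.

The Uniform(0, θ) likelihood is θ^(−n) for θ ≥ max(xᵢ), zero otherwise. Here max(xᵢ) = 4.44.
Posterior ∝ θ^(−5) · θ^(−5) = θ^(−10) on θ ≥ max(2.1, 4.44) = 4.44.
This density is strictly decreasing in θ, so the posterior mode lies at the lower boundary of the support.

θ̂_MAP = 4.44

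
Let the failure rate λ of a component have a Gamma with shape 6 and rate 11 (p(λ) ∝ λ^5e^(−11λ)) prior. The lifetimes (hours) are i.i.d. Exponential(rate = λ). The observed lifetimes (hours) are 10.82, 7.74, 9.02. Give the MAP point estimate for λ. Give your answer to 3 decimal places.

λ̂_MAP = 0.207

The Exponential(rate=λ) likelihood is ∝ λ^n e^(−λΣtᵢ). Here n = 3 and Σtᵢ = 10.82 + 7.74 + 9.02 = 27.58.
Posterior ∝ λ^5e^(−11λ) · λ^3e^(−27.58λ) = λ^8e^(−38.58λ), i.e. Gamma(9, 38.58).
Mode = (a−1)/b = 8/38.58 ≈ 0.207.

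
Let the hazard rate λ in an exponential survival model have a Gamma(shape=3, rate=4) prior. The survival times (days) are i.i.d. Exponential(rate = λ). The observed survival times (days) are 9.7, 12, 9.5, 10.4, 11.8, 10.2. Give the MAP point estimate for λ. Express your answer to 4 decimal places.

λ̂_MAP = 0.1183

The Exponential(rate=λ) likelihood is ∝ λ^n e^(−λΣtᵢ). Here n = 6 and Σtᵢ = 9.7 + 12 + 9.5 + 10.4 + 11.8 + 10.2 = 63.6.
Posterior ∝ λ^2e^(−4λ) · λ^6e^(−63.6λ) = λ^8e^(−67.6λ), i.e. Gamma(9, 67.6).
Mode = (a−1)/b = 8/67.6 ≈ 0.1183.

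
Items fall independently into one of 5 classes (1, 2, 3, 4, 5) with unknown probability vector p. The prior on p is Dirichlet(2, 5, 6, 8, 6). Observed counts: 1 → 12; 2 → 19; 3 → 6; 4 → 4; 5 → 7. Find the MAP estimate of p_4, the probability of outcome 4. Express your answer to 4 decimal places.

MAP estimate: 0.1571

The posterior is Dirichlet(αᵢ + nᵢ) = Dirichlet(14, 24, 12, 12, 13).
For a Dirichlet(a₁,…,a_K) with all aᵢ > 1, the mode has j-th component (aⱼ − 1)/(Σaᵢ − K).
Here Σaᵢ = 75 and K = 5, so p_4 = (12 − 1)/(75 − 5) = 11/70 ≈ 0.1571.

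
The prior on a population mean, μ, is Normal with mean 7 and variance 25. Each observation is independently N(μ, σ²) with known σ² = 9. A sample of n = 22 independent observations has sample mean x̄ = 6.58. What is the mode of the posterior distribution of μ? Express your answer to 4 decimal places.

μ̂_MAP = 6.5868

n = 22, x̄ = 6.58.
For a Normal prior and Normal likelihood with known variance, the posterior is Normal; its mode equals its mean, the precision-weighted average.
Prior precision 1/σ₀² = 1/25 = 0.04; data precision n/σ² = 22/9.
μ̂ = (0.04·7 + (22/9)·6.58) / (0.04 + 22/9) = (3682/225)/(559/225) = 3682/559 ≈ 6.5868.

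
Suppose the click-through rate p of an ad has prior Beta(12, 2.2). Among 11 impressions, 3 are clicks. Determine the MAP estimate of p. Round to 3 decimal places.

p̂_MAP = 0.603

Prior: Beta(12, 2.2).
Data: 3 successes in 11 trials. The binomial likelihood contributes p^3(1−p)^8, so the posterior is Beta(12+3, 2.2+8) = Beta(15, 10.2).
For Beta(a, b) with a, b > 1 the mode is (a−1)/(a+b−2) = 14/23.2 ≈ 0.603.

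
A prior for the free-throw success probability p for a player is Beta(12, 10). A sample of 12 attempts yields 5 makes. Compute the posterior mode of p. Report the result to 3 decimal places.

p̂_MAP = 0.500

Prior: Beta(12, 10).
Data: 5 successes in 12 trials. The binomial likelihood contributes p^5(1−p)^7, so the posterior is Beta(12+5, 10+7) = Beta(17, 17).
For Beta(a, b) with a, b > 1 the mode is (a−1)/(a+b−2) = 16/32 ≈ 0.500.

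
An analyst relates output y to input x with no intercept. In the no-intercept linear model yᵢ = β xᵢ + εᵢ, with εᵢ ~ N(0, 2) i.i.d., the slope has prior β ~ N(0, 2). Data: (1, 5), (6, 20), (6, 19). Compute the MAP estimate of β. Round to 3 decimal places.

log p(β | y) = −Σ(yᵢ − βxᵢ)²/(2·2) − β²/(2·2) + const.
Setting the derivative to zero: Σxᵢ(yᵢ − βxᵢ)/2 − β/2 = 0, so β = Σxᵢyᵢ / (Σxᵢ² + σ²/τ²).
Σxᵢyᵢ = 1·5 + 6·20 + 6·19 = 239; Σxᵢ² = 73; σ²/τ² = 1.
β̂_MAP = 239 / (73 + 1) = 239/74 ≈ 3.230.

β̂_MAP = 3.230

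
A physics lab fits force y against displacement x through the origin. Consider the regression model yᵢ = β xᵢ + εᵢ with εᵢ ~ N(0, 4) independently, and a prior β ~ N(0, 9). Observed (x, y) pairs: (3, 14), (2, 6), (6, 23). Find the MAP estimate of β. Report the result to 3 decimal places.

log p(β | y) = −Σ(yᵢ − βxᵢ)²/(2·4) − β²/(2·9) + const.
Setting the derivative to zero: Σxᵢ(yᵢ − βxᵢ)/4 − β/9 = 0, so β = Σxᵢyᵢ / (Σxᵢ² + σ²/τ²).
Σxᵢyᵢ = 3·14 + 2·6 + 6·23 = 192; Σxᵢ² = 49; σ²/τ² = 4/9.
β̂_MAP = 192 / (49 + 4/9) = 192/(445/9) = 1728/445 ≈ 3.883.

β̂_MAP = 3.883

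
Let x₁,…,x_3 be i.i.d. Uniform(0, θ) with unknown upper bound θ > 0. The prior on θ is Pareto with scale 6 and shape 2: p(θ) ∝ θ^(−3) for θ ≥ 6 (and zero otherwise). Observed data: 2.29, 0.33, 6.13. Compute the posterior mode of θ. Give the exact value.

The Uniform(0, θ) likelihood is θ^(−n) for θ ≥ max(xᵢ), zero otherwise. Here max(xᵢ) = 6.13.
Posterior ∝ θ^(−3) · θ^(−3) = θ^(−6) on θ ≥ max(6, 6.13) = 6.13.
This density is strictly decreasing in θ, so the posterior mode lies at the lower boundary of the support.

θ̂_MAP = 6.13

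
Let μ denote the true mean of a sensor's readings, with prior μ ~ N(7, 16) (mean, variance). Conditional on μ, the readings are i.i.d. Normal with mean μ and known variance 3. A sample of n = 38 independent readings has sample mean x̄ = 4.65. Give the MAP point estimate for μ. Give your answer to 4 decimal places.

μ̂_MAP = 4.6615

n = 38, x̄ = 4.65.
For a Normal prior and Normal likelihood with known variance, the posterior is Normal; its mode equals its mean, the precision-weighted average.
Prior precision 1/σ₀² = 1/16 = 0.0625; data precision n/σ² = 38/3.
μ̂ = (0.0625·7 + (38/3)·4.65) / (0.0625 + 38/3) = 59.3375/(611/48) = 303/65 ≈ 4.6615.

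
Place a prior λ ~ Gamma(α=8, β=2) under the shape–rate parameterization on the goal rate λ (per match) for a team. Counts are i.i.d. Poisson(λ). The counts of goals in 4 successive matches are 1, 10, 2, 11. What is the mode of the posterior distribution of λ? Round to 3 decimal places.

Σxᵢ = 1+10+2+11 = 24, with n = 4.
Posterior ∝ λ^7e^(−2λ) · λ^24e^(−4λ) = λ^31e^(−6λ), i.e. Gamma(shape=32, rate=6).
The mode of a Gamma(a, b) with a ≥ 1 (shape–rate) is (a−1)/b = 31/6 ≈ 5.167.

λ̂_MAP = 5.167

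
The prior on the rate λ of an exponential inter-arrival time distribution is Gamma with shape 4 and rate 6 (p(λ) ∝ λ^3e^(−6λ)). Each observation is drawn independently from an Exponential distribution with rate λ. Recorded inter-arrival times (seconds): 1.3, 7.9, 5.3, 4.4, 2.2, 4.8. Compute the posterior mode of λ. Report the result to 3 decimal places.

The Exponential(rate=λ) likelihood is ∝ λ^n e^(−λΣtᵢ). Here n = 6 and Σtᵢ = 1.3 + 7.9 + 5.3 + 4.4 + 2.2 + 4.8 = 25.9.
Posterior ∝ λ^3e^(−6λ) · λ^6e^(−25.9λ) = λ^9e^(−31.9λ), i.e. Gamma(10, 31.9).
Mode = (a−1)/b = 9/31.9 ≈ 0.282.

λ̂_MAP = 0.282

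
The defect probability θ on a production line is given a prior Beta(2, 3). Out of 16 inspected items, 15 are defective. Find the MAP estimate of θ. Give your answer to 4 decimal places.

θ̂_MAP = 0.8421

Prior: Beta(2, 3).
Data: 15 successes in 16 trials. The binomial likelihood contributes θ^15(1−θ)^1, so the posterior is Beta(2+15, 3+1) = Beta(17, 4).
For Beta(a, b) with a, b > 1 the mode is (a−1)/(a+b−2) = 16/19 ≈ 0.8421.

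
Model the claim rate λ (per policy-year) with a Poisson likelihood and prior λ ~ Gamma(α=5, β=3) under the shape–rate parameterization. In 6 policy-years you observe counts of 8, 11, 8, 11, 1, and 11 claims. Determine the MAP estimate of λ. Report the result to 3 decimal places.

Σxᵢ = 8+11+8+11+1+11 = 50, with n = 6.
Posterior ∝ λ^4e^(−3λ) · λ^50e^(−6λ) = λ^54e^(−9λ), i.e. Gamma(shape=55, rate=9).
The mode of a Gamma(a, b) with a ≥ 1 (shape–rate) is (a−1)/b = 54/9 ≈ 6.000.

λ̂_MAP = 6.000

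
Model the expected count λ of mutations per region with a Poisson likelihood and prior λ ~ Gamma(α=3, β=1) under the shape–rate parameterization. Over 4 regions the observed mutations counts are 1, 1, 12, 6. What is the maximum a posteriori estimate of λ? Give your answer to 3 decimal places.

λ̂_MAP = 4.400

Σxᵢ = 1+1+12+6 = 20, with n = 4.
Posterior ∝ λ^2e^(−1λ) · λ^20e^(−4λ) = λ^22e^(−5λ), i.e. Gamma(shape=23, rate=5).
The mode of a Gamma(a, b) with a ≥ 1 (shape–rate) is (a−1)/b = 22/5 ≈ 4.400.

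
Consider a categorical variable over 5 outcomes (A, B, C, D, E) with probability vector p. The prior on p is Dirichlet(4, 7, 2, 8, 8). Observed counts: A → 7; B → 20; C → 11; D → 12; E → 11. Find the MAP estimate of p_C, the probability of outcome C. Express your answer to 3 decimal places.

The posterior is Dirichlet(αᵢ + nᵢ) = Dirichlet(11, 27, 13, 20, 19).
For a Dirichlet(a₁,…,a_K) with all aᵢ > 1, the mode has j-th component (aⱼ − 1)/(Σaᵢ − K).
Here Σaᵢ = 90 and K = 5, so p_C = (13 − 1)/(90 − 5) = 12/85 ≈ 0.141.

MAP estimate of p_C = 0.141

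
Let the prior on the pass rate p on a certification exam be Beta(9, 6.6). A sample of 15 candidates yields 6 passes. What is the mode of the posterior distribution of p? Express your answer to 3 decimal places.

p̂_MAP = 0.490

Prior: Beta(9, 6.6).
Data: 6 successes in 15 trials. The binomial likelihood contributes p^6(1−p)^9, so the posterior is Beta(9+6, 6.6+9) = Beta(15, 15.6).
For Beta(a, b) with a, b > 1 the mode is (a−1)/(a+b−2) = 14/28.6 ≈ 0.490.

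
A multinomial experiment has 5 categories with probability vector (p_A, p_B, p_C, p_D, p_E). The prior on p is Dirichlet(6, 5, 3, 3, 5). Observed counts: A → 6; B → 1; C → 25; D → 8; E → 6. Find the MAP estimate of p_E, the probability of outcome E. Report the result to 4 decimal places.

The posterior is Dirichlet(αᵢ + nᵢ) = Dirichlet(12, 6, 28, 11, 11).
For a Dirichlet(a₁,…,a_K) with all aᵢ > 1, the mode has j-th component (aⱼ − 1)/(Σaᵢ − K).
Here Σaᵢ = 68 and K = 5, so p_E = (11 − 1)/(68 − 5) = 10/63 ≈ 0.1587.

MAP estimate of p_E = 0.1587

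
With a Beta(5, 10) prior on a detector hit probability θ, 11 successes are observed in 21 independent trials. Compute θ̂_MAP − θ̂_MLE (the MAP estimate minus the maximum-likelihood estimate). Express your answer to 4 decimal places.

MAP − MLE = -0.0826

Posterior is Beta(16, 20); MAP = (16−1)/(36−2) = 15/34 ≈ 0.44118.
MLE ignores the prior: θ̂_MLE = k/n = 11/21 ≈ 0.52381.
Difference = 15/34 − 11/21 = -59/714 ≈ -0.0826.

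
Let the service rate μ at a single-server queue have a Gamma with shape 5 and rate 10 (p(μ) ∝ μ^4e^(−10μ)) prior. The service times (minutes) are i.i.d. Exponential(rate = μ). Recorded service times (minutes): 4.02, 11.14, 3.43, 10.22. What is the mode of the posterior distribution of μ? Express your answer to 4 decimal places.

The Exponential(rate=μ) likelihood is ∝ μ^n e^(−μΣtᵢ). Here n = 4 and Σtᵢ = 4.02 + 11.14 + 3.43 + 10.22 = 28.81.
Posterior ∝ μ^4e^(−10μ) · μ^4e^(−28.81μ) = μ^8e^(−38.81μ), i.e. Gamma(9, 38.81).
Mode = (a−1)/b = 8/38.81 ≈ 0.2061.

μ̂_MAP = 0.2061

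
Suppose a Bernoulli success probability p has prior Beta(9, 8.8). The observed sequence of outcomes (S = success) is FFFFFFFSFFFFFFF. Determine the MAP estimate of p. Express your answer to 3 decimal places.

p̂_MAP = 0.292

Prior: Beta(9, 8.8).
Data: 1 success in 15 trials (from the sequence). The binomial likelihood contributes p(1−p)^14, so the posterior is Beta(9+1, 8.8+14) = Beta(10, 22.8).
For Beta(a, b) with a, b > 1 the mode is (a−1)/(a+b−2) = 9/30.8 ≈ 0.292.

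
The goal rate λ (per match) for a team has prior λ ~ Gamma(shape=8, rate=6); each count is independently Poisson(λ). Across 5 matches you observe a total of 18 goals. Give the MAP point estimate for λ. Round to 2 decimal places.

Σxᵢ = 18, n = 5.
Posterior ∝ λ^7e^(−6λ) · λ^18e^(−5λ) = λ^25e^(−11λ), i.e. Gamma(shape=26, rate=11).
The mode of a Gamma(a, b) with a ≥ 1 (shape–rate) is (a−1)/b = 25/11 ≈ 2.27.

λ̂_MAP = 2.27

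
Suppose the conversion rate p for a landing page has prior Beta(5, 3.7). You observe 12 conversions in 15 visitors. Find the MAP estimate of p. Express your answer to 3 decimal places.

Prior: Beta(5, 3.7).
Data: 12 successes in 15 trials. The binomial likelihood contributes p^12(1−p)^3, so the posterior is Beta(5+12, 3.7+3) = Beta(17, 6.7).
For Beta(a, b) with a, b > 1 the mode is (a−1)/(a+b−2) = 16/21.7 ≈ 0.737.

p̂_MAP = 0.737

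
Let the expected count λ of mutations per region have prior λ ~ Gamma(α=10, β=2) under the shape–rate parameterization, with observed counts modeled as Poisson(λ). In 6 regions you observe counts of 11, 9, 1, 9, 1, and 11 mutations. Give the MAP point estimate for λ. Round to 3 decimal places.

Σxᵢ = 11+9+1+9+1+11 = 42, with n = 6.
Posterior ∝ λ^9e^(−2λ) · λ^42e^(−6λ) = λ^51e^(−8λ), i.e. Gamma(shape=52, rate=8).
The mode of a Gamma(a, b) with a ≥ 1 (shape–rate) is (a−1)/b = 51/8 ≈ 6.375.

λ̂_MAP = 6.375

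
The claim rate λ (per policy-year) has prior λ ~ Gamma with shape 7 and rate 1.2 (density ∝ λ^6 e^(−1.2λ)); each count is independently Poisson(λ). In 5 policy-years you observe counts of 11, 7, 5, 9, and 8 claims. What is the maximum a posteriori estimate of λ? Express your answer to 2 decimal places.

Σxᵢ = 11+7+5+9+8 = 40, with n = 5.
Posterior ∝ λ^6e^(−1.2λ) · λ^40e^(−5λ) = λ^46e^(−6.2λ), i.e. Gamma(shape=47, rate=6.2).
The mode of a Gamma(a, b) with a ≥ 1 (shape–rate) is (a−1)/b = 46/6.2 ≈ 7.42.

λ̂_MAP = 7.42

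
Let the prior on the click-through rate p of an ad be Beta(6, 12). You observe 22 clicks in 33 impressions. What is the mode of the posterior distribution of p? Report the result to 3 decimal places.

Prior: Beta(6, 12).
Data: 22 successes in 33 trials. The binomial likelihood contributes p^22(1−p)^11, so the posterior is Beta(6+22, 12+11) = Beta(28, 23).
For Beta(a, b) with a, b > 1 the mode is (a−1)/(a+b−2) = 27/49 ≈ 0.551.

p̂_MAP = 0.551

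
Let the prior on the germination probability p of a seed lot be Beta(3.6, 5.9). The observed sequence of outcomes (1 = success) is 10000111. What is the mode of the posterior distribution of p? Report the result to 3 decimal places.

p̂_MAP = 0.426

Prior: Beta(3.6, 5.9).
Data: 4 successes in 8 trials (from the sequence). The binomial likelihood contributes p^4(1−p)^4, so the posterior is Beta(3.6+4, 5.9+4) = Beta(7.6, 9.9).
For Beta(a, b) with a, b > 1 the mode is (a−1)/(a+b−2) = 6.6/15.5 ≈ 0.426.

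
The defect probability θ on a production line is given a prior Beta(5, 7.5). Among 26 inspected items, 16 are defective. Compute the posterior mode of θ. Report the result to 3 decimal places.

Prior: Beta(5, 7.5).
Data: 16 successes in 26 trials. The binomial likelihood contributes θ^16(1−θ)^10, so the posterior is Beta(5+16, 7.5+10) = Beta(21, 17.5).
For Beta(a, b) with a, b > 1 the mode is (a−1)/(a+b−2) = 20/36.5 ≈ 0.548.

θ̂_MAP = 0.548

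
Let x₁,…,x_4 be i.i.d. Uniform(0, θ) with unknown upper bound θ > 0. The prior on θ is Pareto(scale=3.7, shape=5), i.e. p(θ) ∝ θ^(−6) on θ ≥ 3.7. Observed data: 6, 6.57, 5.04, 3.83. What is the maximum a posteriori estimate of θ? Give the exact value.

The Uniform(0, θ) likelihood is θ^(−n) for θ ≥ max(xᵢ), zero otherwise. Here max(xᵢ) = 6.57.
Posterior ∝ θ^(−6) · θ^(−4) = θ^(−10) on θ ≥ max(3.7, 6.57) = 6.57.
This density is strictly decreasing in θ, so the posterior mode lies at the lower boundary of the support.

θ̂_MAP = 6.57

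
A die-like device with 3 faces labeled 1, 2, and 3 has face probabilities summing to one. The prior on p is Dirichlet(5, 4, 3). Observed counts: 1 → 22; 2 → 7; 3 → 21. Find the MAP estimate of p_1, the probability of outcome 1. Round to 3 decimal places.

The posterior is Dirichlet(αᵢ + nᵢ) = Dirichlet(27, 11, 24).
For a Dirichlet(a₁,…,a_K) with all aᵢ > 1, the mode has j-th component (aⱼ − 1)/(Σaᵢ − K).
Here Σaᵢ = 62 and K = 3, so p_1 = (27 − 1)/(62 − 3) = 26/59 ≈ 0.441.

MAP estimate: 0.441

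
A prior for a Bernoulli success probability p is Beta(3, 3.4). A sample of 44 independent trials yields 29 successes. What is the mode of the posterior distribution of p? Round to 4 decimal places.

p̂_MAP = 0.6405

Prior: Beta(3, 3.4).
Data: 29 successes in 44 trials. The binomial likelihood contributes p^29(1−p)^15, so the posterior is Beta(3+29, 3.4+15) = Beta(32, 18.4).
For Beta(a, b) with a, b > 1 the mode is (a−1)/(a+b−2) = 31/48.4 ≈ 0.6405.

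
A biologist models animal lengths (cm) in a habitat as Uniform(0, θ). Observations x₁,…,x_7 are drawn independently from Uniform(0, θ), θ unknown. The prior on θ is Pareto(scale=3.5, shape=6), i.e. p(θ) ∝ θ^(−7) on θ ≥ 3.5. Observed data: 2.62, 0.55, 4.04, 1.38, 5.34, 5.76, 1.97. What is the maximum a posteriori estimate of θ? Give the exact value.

The Uniform(0, θ) likelihood is θ^(−n) for θ ≥ max(xᵢ), zero otherwise. Here max(xᵢ) = 5.76.
Posterior ∝ θ^(−7) · θ^(−7) = θ^(−14) on θ ≥ max(3.5, 5.76) = 5.76.
This density is strictly decreasing in θ, so the posterior mode lies at the lower boundary of the support.

θ̂_MAP = 5.76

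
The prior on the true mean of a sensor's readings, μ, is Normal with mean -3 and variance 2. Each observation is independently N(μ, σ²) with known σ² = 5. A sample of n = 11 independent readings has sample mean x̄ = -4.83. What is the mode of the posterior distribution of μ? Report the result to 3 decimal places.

μ̂_MAP = -4.491

n = 11, x̄ = -4.83.
For a Normal prior and Normal likelihood with known variance, the posterior is Normal; its mode equals its mean, the precision-weighted average.
Prior precision 1/σ₀² = 1/2 = 0.5; data precision n/σ² = 11/5 = 2.2.
μ̂ = (0.5·(-3) + 2.2·(-4.83)) / (0.5 + 2.2) = (-12.126)/2.7 = -2021/450 ≈ -4.491.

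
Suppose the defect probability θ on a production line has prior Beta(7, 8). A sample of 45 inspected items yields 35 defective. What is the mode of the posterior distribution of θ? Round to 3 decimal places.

Prior: Beta(7, 8).
Data: 35 successes in 45 trials. The binomial likelihood contributes θ^35(1−θ)^10, so the posterior is Beta(7+35, 8+10) = Beta(42, 18).
For Beta(a, b) with a, b > 1 the mode is (a−1)/(a+b−2) = 41/58 ≈ 0.707.

θ̂_MAP = 0.707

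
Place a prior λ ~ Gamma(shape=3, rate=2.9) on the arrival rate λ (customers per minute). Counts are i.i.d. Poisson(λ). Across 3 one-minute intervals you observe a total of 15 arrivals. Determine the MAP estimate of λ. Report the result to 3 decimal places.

Σxᵢ = 15, n = 3.
Posterior ∝ λ^2e^(−2.9λ) · λ^15e^(−3λ) = λ^17e^(−5.9λ), i.e. Gamma(shape=18, rate=5.9).
The mode of a Gamma(a, b) with a ≥ 1 (shape–rate) is (a−1)/b = 17/5.9 ≈ 2.881.

λ̂_MAP = 2.881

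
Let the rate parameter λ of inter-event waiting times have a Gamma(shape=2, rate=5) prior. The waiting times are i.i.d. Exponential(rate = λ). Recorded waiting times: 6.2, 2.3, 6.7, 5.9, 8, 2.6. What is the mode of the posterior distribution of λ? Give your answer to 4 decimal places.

λ̂_MAP = 0.1907

The Exponential(rate=λ) likelihood is ∝ λ^n e^(−λΣtᵢ). Here n = 6 and Σtᵢ = 6.2 + 2.3 + 6.7 + 5.9 + 8 + 2.6 = 31.7.
Posterior ∝ λe^(−5λ) · λ^6e^(−31.7λ) = λ^7e^(−36.7λ), i.e. Gamma(8, 36.7).
Mode = (a−1)/b = 7/36.7 ≈ 0.1907.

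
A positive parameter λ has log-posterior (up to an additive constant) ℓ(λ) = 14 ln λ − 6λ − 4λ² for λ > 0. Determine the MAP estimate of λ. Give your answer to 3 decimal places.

λ̂_MAP = 1.000

ℓ'(λ) = 14/λ − 6 − 8λ. Setting this to zero and multiplying by λ: 8λ² + 6λ − 14 = 0.
λ = (−6 + √(6² + 4·8·14)) / (2·8) = (−6 + √484) / 16 = (−6 + 22)/16 = 1.
ℓ''(λ) = −14/λ² − 8 < 0, confirming a maximum.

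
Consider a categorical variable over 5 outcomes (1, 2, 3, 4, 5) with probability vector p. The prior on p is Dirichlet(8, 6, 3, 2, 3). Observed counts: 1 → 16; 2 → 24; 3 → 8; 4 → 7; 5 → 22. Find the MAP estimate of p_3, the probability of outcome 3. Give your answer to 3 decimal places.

The posterior is Dirichlet(αᵢ + nᵢ) = Dirichlet(24, 30, 11, 9, 25).
For a Dirichlet(a₁,…,a_K) with all aᵢ > 1, the mode has j-th component (aⱼ − 1)/(Σaᵢ − K).
Here Σaᵢ = 99 and K = 5, so p_3 = (11 − 1)/(99 − 5) = 10/94 ≈ 0.106.

MAP estimate: 0.106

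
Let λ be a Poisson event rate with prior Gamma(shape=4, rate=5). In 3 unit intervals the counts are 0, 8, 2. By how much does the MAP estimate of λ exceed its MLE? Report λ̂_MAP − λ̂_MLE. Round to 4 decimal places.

MAP − MLE = -1.7083

Σxᵢ = 10. Posterior is Gamma(14, 8); MAP = (14−1)/8 = 13/8 ≈ 1.62500.
MLE = x̄ = 10/3 ≈ 3.33333.
Difference = 13/8 − 10/3 = -41/24 ≈ -1.7083.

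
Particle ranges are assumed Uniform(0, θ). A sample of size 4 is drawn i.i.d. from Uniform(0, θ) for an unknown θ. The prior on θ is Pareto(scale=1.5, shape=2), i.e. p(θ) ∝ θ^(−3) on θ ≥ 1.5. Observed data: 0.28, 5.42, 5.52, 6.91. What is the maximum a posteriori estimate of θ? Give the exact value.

The Uniform(0, θ) likelihood is θ^(−n) for θ ≥ max(xᵢ), zero otherwise. Here max(xᵢ) = 6.91.
Posterior ∝ θ^(−3) · θ^(−4) = θ^(−7) on θ ≥ max(1.5, 6.91) = 6.91.
This density is strictly decreasing in θ, so the posterior mode lies at the lower boundary of the support.

θ̂_MAP = 6.91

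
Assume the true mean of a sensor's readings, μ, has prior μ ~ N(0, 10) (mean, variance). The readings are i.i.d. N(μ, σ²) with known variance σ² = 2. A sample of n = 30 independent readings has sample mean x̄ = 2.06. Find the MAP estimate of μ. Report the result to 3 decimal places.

n = 30, x̄ = 2.06.
For a Normal prior and Normal likelihood with known variance, the posterior is Normal; its mode equals its mean, the precision-weighted average.
Prior precision 1/σ₀² = 1/10 = 0.1; data precision n/σ² = 30/2 = 15.
μ̂ = (0.1·0 + 15·2.06) / (0.1 + 15) = 30.9/15.1 = 309/151 ≈ 2.046.

μ̂_MAP = 2.046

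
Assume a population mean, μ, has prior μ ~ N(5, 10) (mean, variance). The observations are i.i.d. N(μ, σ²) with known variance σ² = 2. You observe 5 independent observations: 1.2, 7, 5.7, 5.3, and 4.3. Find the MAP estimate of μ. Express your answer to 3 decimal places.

n = 5; x̄ = (1.2 + 7 + 5.7 + 5.3 + 4.3)/5 = 23.5/5 = 4.7.
For a Normal prior and Normal likelihood with known variance, the posterior is Normal; its mode equals its mean, the precision-weighted average.
Prior precision 1/σ₀² = 1/10 = 0.1; data precision n/σ² = 5/2 = 2.5.
μ̂ = (0.1·5 + 2.5·4.7) / (0.1 + 2.5) = 12.25/2.6 = 245/52 ≈ 4.712.

μ̂_MAP = 4.712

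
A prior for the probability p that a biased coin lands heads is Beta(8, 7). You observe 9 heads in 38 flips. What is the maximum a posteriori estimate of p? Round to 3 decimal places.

p̂_MAP = 0.314

Prior: Beta(8, 7).
Data: 9 successes in 38 trials. The binomial likelihood contributes p^9(1−p)^29, so the posterior is Beta(8+9, 7+29) = Beta(17, 36).
For Beta(a, b) with a, b > 1 the mode is (a−1)/(a+b−2) = 16/51 ≈ 0.314.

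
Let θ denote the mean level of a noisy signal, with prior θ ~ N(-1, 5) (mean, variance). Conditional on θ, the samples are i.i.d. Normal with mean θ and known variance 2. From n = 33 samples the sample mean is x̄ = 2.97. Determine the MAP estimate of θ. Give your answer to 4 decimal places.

θ̂_MAP = 2.9225

n = 33, x̄ = 2.97.
For a Normal prior and Normal likelihood with known variance, the posterior is Normal; its mode equals its mean, the precision-weighted average.
Prior precision 1/σ₀² = 1/5 = 0.2; data precision n/σ² = 33/2 = 16.5.
θ̂ = (0.2·(-1) + 16.5·2.97) / (0.2 + 16.5) = 48.805/16.7 = 9761/3340 ≈ 2.9225.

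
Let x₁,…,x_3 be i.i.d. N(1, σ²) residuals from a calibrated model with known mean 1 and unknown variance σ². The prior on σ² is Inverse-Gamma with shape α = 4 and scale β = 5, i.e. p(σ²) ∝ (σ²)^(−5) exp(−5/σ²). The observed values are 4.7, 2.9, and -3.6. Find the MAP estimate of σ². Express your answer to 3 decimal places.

Sum of squared deviations about the known mean: SS = (4.7−1)² + (2.9−1)² + (-3.6−1)² = 38.46.
The Normal likelihood contributes (σ²)^(−n/2) exp(−SS/(2σ²)), so the posterior is Inverse-Gamma(α + n/2, β + SS/2) = Inverse-Gamma(5.5, 24.23).
The mode of Inverse-Gamma(a, b) is b/(a+1) = 24.23/6.5 ≈ 3.728.

σ̂²_MAP = 3.728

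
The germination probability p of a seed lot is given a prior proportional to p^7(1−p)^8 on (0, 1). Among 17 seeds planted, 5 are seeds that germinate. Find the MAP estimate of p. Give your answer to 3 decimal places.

The prior density ∝ p^7(1−p)^8 is the kernel of Beta(8, 9).
Data: 5 successes in 17 trials. The binomial likelihood contributes p^5(1−p)^12, so the posterior is Beta(8+5, 9+12) = Beta(13, 21).
For Beta(a, b) with a, b > 1 the mode is (a−1)/(a+b−2) = 12/32 ≈ 0.375.

p̂_MAP = 0.375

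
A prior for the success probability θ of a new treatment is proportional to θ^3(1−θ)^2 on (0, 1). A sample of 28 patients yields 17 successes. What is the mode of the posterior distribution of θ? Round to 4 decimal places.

θ̂_MAP = 0.6061

The prior density ∝ θ^3(1−θ)^2 is the kernel of Beta(4, 3).
Data: 17 successes in 28 trials. The binomial likelihood contributes θ^17(1−θ)^11, so the posterior is Beta(4+17, 3+11) = Beta(21, 14).
For Beta(a, b) with a, b > 1 the mode is (a−1)/(a+b−2) = 20/33 ≈ 0.6061.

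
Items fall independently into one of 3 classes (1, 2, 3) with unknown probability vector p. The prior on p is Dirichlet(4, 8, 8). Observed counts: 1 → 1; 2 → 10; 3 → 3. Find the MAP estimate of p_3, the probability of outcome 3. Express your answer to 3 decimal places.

The posterior is Dirichlet(αᵢ + nᵢ) = Dirichlet(5, 18, 11).
For a Dirichlet(a₁,…,a_K) with all aᵢ > 1, the mode has j-th component (aⱼ − 1)/(Σaᵢ − K).
Here Σaᵢ = 34 and K = 3, so p_3 = (11 − 1)/(34 − 3) = 10/31 ≈ 0.323.

MAP estimate: 0.323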